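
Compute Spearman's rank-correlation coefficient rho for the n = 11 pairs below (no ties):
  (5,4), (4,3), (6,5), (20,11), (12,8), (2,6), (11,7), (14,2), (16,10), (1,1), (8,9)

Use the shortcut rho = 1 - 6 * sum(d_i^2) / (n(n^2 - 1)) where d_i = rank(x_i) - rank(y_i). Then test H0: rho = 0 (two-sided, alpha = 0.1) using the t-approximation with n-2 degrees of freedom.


Step 1: Rank x and y separately (midranks; no ties here).
rank(x): 5->4, 4->3, 6->5, 20->11, 12->8, 2->2, 11->7, 14->9, 16->10, 1->1, 8->6
rank(y): 4->4, 3->3, 5->5, 11->11, 8->8, 6->6, 7->7, 2->2, 10->10, 1->1, 9->9
Step 2: d_i = R_x(i) - R_y(i); compute d_i^2.
  (4-4)^2=0, (3-3)^2=0, (5-5)^2=0, (11-11)^2=0, (8-8)^2=0, (2-6)^2=16, (7-7)^2=0, (9-2)^2=49, (10-10)^2=0, (1-1)^2=0, (6-9)^2=9
sum(d^2) = 74.
Step 3: rho = 1 - 6*74 / (11*(11^2 - 1)) = 1 - 444/1320 = 0.663636.
Step 4: Under H0, t = rho * sqrt((n-2)/(1-rho^2)) = 2.6614 ~ t(9).
Step 5: Two-sided p-value from the t-distribution with 9 df = 0.025984.
Step 6: alpha = 0.1. reject H0.

rho = 0.6636, p = 0.025984, reject H0 at alpha = 0.1.


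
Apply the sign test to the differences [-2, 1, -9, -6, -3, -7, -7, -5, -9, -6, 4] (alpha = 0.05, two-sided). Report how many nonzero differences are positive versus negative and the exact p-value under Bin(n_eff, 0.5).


Step 1: Discard zero differences. Original n = 11; n_eff = number of nonzero differences = 11.
Nonzero differences (with sign): -2, +1, -9, -6, -3, -7, -7, -5, -9, -6, +4
Step 2: Count signs: positive = 2, negative = 9.
Step 3: Under H0: P(positive) = 0.5, so the number of positives S ~ Bin(11, 0.5).
Step 4: Two-sided exact p-value = sum of Bin(11,0.5) probabilities at or below the observed probability = 0.065430.
Step 5: alpha = 0.05. fail to reject H0.

n_eff = 11, pos = 2, neg = 9, p = 0.065430, fail to reject H0.


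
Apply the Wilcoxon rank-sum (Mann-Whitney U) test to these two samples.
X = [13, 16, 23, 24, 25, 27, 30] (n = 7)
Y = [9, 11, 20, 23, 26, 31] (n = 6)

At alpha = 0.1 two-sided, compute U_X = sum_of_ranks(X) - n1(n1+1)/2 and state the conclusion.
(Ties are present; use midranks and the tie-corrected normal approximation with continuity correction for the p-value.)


Step 1: Combine and sort all 13 observations; assign midranks.
sorted (value, group): (9,Y), (11,Y), (13,X), (16,X), (20,Y), (23,X), (23,Y), (24,X), (25,X), (26,Y), (27,X), (30,X), (31,Y)
ranks: 9->1, 11->2, 13->3, 16->4, 20->5, 23->6.5, 23->6.5, 24->8, 25->9, 26->10, 27->11, 30->12, 31->13
Step 2: Rank sum for X: R1 = 3 + 4 + 6.5 + 8 + 9 + 11 + 12 = 53.5.
Step 3: U_X = R1 - n1(n1+1)/2 = 53.5 - 7*8/2 = 53.5 - 28 = 25.5.
       U_Y = n1*n2 - U_X = 42 - 25.5 = 16.5.
Step 4: Ties are present, so use the tie-corrected normal approximation (with continuity correction) for the p-value.
Step 5: p-value = 0.567176; compare to alpha = 0.1. fail to reject H0.

U_X = 25.5, p = 0.567176, fail to reject H0 at alpha = 0.1.


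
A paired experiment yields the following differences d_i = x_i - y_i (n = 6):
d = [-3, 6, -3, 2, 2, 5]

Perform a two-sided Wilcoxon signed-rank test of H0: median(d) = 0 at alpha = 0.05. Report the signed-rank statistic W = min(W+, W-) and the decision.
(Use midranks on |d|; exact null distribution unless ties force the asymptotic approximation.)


Step 1: Drop any zero differences (none here) and take |d_i|.
|d| = [3, 6, 3, 2, 2, 5]
Step 2: Midrank |d_i| (ties get averaged ranks).
ranks: |3|->3.5, |6|->6, |3|->3.5, |2|->1.5, |2|->1.5, |5|->5
Step 3: Attach original signs; sum ranks with positive sign and with negative sign.
W+ = 6 + 1.5 + 1.5 + 5 = 14
W- = 3.5 + 3.5 = 7
(Check: W+ + W- = 21 should equal n(n+1)/2 = 21.)
Step 4: Test statistic W = min(W+, W-) = 7.
Step 5: Ties in |d|, so use the tie-corrected normal approximation.
        E[W] = n(n+1)/4 = 6*7/4 = 10.5.
        Tie groups: |d|=2 (t=2), |d|=3 (t=2); sum(t^3 - t) = 12.
        Var[W] = n(n+1)(2n+1)/24 - sum(t^3-t)/48 = 546/24 - 12/48 = 22.5.
        z = (W - E[W]) / sqrt(Var[W]) = (7 - 10.5) / 4.7434 = -0.7379.
        Two-sided p = 2*Phi(z) = 0.460597.
Step 6: alpha = 0.05. fail to reject H0.

W+ = 14, W- = 7, W = min = 7, p = 0.460597, fail to reject H0.


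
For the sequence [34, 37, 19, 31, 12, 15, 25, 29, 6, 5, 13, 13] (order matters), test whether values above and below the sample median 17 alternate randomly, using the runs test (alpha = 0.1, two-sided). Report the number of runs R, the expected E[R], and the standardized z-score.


Step 1: Compute median = 17; label A = above, B = below.
Labels in order: AAAABBAABBBB  (n_A = 6, n_B = 6)
Step 2: Count runs R = 4.
Step 3: Under H0 (random ordering), E[R] = 2*n_A*n_B/(n_A+n_B) + 1 = 2*6*6/12 + 1 = 7.0000.
        Var[R] = 2*n_A*n_B*(2*n_A*n_B - n_A - n_B) / ((n_A+n_B)^2 * (n_A+n_B-1)) = 4320/1584 = 2.7273.
        SD[R] = 1.6514.
Step 4: Continuity-corrected z = (R + 0.5 - E[R]) / SD[R] = (4 + 0.5 - 7.0000) / 1.6514 = -1.5138.
Step 5: Two-sided p-value via normal approximation = 2*(1 - Phi(|z|)) = 0.130070.
Step 6: alpha = 0.1. fail to reject H0.

R = 4, z = -1.5138, p = 0.130070, fail to reject H0.


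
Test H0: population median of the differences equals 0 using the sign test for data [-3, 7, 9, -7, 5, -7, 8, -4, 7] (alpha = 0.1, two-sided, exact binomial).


Step 1: Discard zero differences. Original n = 9; n_eff = number of nonzero differences = 9.
Nonzero differences (with sign): -3, +7, +9, -7, +5, -7, +8, -4, +7
Step 2: Count signs: positive = 5, negative = 4.
Step 3: Under H0: P(positive) = 0.5, so the number of positives S ~ Bin(9, 0.5).
Step 4: Two-sided exact p-value = sum of Bin(9,0.5) probabilities at or below the observed probability = 1.000000.
Step 5: alpha = 0.1. fail to reject H0.

n_eff = 9, pos = 5, neg = 4, p = 1.000000, fail to reject H0.


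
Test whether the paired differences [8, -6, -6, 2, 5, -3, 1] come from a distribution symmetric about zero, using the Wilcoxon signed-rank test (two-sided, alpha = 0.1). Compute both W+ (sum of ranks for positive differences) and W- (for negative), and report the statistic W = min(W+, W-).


Step 1: Drop any zero differences (none here) and take |d_i|.
|d| = [8, 6, 6, 2, 5, 3, 1]
Step 2: Midrank |d_i| (ties get averaged ranks).
ranks: |8|->7, |6|->5.5, |6|->5.5, |2|->2, |5|->4, |3|->3, |1|->1
Step 3: Attach original signs; sum ranks with positive sign and with negative sign.
W+ = 7 + 2 + 4 + 1 = 14
W- = 5.5 + 5.5 + 3 = 14
(Check: W+ + W- = 28 should equal n(n+1)/2 = 28.)
Step 4: Test statistic W = min(W+, W-) = 14.
Step 5: Ties in |d|, so use the tie-corrected normal approximation.
        E[W] = n(n+1)/4 = 7*8/4 = 14.
        Tie groups: |d|=6 (t=2); sum(t^3 - t) = 6.
        Var[W] = n(n+1)(2n+1)/24 - sum(t^3-t)/48 = 840/24 - 6/48 = 34.875.
        z = (W - E[W]) / sqrt(Var[W]) = (14 - 14) / 5.9055 = 0.0000.
        Two-sided p = 2*Phi(z) = 1.000000.
Step 6: alpha = 0.1. fail to reject H0.

W+ = 14, W- = 14, W = min = 14, p = 1.000000, fail to reject H0.


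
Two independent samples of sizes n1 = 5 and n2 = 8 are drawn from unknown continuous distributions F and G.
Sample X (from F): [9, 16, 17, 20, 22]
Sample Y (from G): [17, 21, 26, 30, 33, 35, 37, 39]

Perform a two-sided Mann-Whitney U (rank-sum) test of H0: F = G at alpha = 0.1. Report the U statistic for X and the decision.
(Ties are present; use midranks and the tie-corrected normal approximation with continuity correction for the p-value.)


Step 1: Combine and sort all 13 observations; assign midranks.
sorted (value, group): (9,X), (16,X), (17,X), (17,Y), (20,X), (21,Y), (22,X), (26,Y), (30,Y), (33,Y), (35,Y), (37,Y), (39,Y)
ranks: 9->1, 16->2, 17->3.5, 17->3.5, 20->5, 21->6, 22->7, 26->8, 30->9, 33->10, 35->11, 37->12, 39->13
Step 2: Rank sum for X: R1 = 1 + 2 + 3.5 + 5 + 7 = 18.5.
Step 3: U_X = R1 - n1(n1+1)/2 = 18.5 - 5*6/2 = 18.5 - 15 = 3.5.
       U_Y = n1*n2 - U_X = 40 - 3.5 = 36.5.
Step 4: Ties are present, so use the tie-corrected normal approximation (with continuity correction) for the p-value.
Step 5: p-value = 0.019007; compare to alpha = 0.1. reject H0.

U_X = 3.5, p = 0.019007, reject H0 at alpha = 0.1.


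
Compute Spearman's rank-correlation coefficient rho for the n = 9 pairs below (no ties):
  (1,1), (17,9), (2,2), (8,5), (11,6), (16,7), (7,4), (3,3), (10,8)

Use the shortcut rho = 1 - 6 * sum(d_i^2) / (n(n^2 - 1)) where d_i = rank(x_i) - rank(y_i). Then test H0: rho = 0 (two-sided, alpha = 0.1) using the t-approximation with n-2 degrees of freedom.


Step 1: Rank x and y separately (midranks; no ties here).
rank(x): 1->1, 17->9, 2->2, 8->5, 11->7, 16->8, 7->4, 3->3, 10->6
rank(y): 1->1, 9->9, 2->2, 5->5, 6->6, 7->7, 4->4, 3->3, 8->8
Step 2: d_i = R_x(i) - R_y(i); compute d_i^2.
  (1-1)^2=0, (9-9)^2=0, (2-2)^2=0, (5-5)^2=0, (7-6)^2=1, (8-7)^2=1, (4-4)^2=0, (3-3)^2=0, (6-8)^2=4
sum(d^2) = 6.
Step 3: rho = 1 - 6*6 / (9*(9^2 - 1)) = 1 - 36/720 = 0.950000.
Step 4: Under H0, t = rho * sqrt((n-2)/(1-rho^2)) = 8.0495 ~ t(7).
Step 5: Two-sided p-value from the t-distribution with 7 df = 0.000088.
Step 6: alpha = 0.1. reject H0.

rho = 0.9500, p = 0.000088, reject H0 at alpha = 0.1.


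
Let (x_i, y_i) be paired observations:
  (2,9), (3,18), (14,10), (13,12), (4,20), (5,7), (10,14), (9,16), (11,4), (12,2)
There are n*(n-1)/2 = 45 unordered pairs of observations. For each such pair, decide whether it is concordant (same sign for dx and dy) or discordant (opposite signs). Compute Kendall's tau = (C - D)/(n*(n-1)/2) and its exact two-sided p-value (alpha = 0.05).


Step 1: Enumerate the 45 unordered pairs (i,j) with i<j and classify each by sign(x_j-x_i) * sign(y_j-y_i).
  (1,2):dx=+1,dy=+9->C; (1,3):dx=+12,dy=+1->C; (1,4):dx=+11,dy=+3->C; (1,5):dx=+2,dy=+11->C
  (1,6):dx=+3,dy=-2->D; (1,7):dx=+8,dy=+5->C; (1,8):dx=+7,dy=+7->C; (1,9):dx=+9,dy=-5->D
  (1,10):dx=+10,dy=-7->D; (2,3):dx=+11,dy=-8->D; (2,4):dx=+10,dy=-6->D; (2,5):dx=+1,dy=+2->C
  (2,6):dx=+2,dy=-11->D; (2,7):dx=+7,dy=-4->D; (2,8):dx=+6,dy=-2->D; (2,9):dx=+8,dy=-14->D
  (2,10):dx=+9,dy=-16->D; (3,4):dx=-1,dy=+2->D; (3,5):dx=-10,dy=+10->D; (3,6):dx=-9,dy=-3->C
  (3,7):dx=-4,dy=+4->D; (3,8):dx=-5,dy=+6->D; (3,9):dx=-3,dy=-6->C; (3,10):dx=-2,dy=-8->C
  (4,5):dx=-9,dy=+8->D; (4,6):dx=-8,dy=-5->C; (4,7):dx=-3,dy=+2->D; (4,8):dx=-4,dy=+4->D
  (4,9):dx=-2,dy=-8->C; (4,10):dx=-1,dy=-10->C; (5,6):dx=+1,dy=-13->D; (5,7):dx=+6,dy=-6->D
  (5,8):dx=+5,dy=-4->D; (5,9):dx=+7,dy=-16->D; (5,10):dx=+8,dy=-18->D; (6,7):dx=+5,dy=+7->C
  (6,8):dx=+4,dy=+9->C; (6,9):dx=+6,dy=-3->D; (6,10):dx=+7,dy=-5->D; (7,8):dx=-1,dy=+2->D
  (7,9):dx=+1,dy=-10->D; (7,10):dx=+2,dy=-12->D; (8,9):dx=+2,dy=-12->D; (8,10):dx=+3,dy=-14->D
  (9,10):dx=+1,dy=-2->D
Step 2: C = 15, D = 30, total pairs = 45.
Step 3: tau = (C - D)/(n(n-1)/2) = (15 - 30)/45 = -0.333333.
Step 4: Exact two-sided p-value (enumerate n! = 3628800 permutations of y under H0): p = 0.216373.
Step 5: alpha = 0.05. fail to reject H0.

tau_b = -0.3333 (C=15, D=30), p = 0.216373, fail to reject H0.


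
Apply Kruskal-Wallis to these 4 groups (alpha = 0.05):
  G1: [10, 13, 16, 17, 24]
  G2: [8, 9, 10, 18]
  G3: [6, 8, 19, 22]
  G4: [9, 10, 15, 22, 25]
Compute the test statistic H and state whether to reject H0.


Step 1: Combine all N = 18 observations and assign midranks.
sorted (value, group, rank): (6,G3,1), (8,G2,2.5), (8,G3,2.5), (9,G2,4.5), (9,G4,4.5), (10,G1,7), (10,G2,7), (10,G4,7), (13,G1,9), (15,G4,10), (16,G1,11), (17,G1,12), (18,G2,13), (19,G3,14), (22,G3,15.5), (22,G4,15.5), (24,G1,17), (25,G4,18)
Step 2: Sum ranks within each group.
R_1 = 56 (n_1 = 5)
R_2 = 27 (n_2 = 4)
R_3 = 33 (n_3 = 4)
R_4 = 55 (n_4 = 5)
Step 3: H = 12/(N(N+1)) * sum(R_i^2/n_i) - 3(N+1)
     = 12/(18*19) * (56^2/5 + 27^2/4 + 33^2/4 + 55^2/5) - 3*19
     = 0.035088 * 1686.7 - 57
     = 2.182456.
Step 4: Ties present; correction factor C = 1 - 42/(18^3 - 18) = 0.992776. Corrected H = 2.182456 / 0.992776 = 2.198337.
Step 5: Under H0, H ~ chi^2(3); p-value = 0.532276.
Step 6: alpha = 0.05. fail to reject H0.

H = 2.1983, df = 3, p = 0.532276, fail to reject H0.


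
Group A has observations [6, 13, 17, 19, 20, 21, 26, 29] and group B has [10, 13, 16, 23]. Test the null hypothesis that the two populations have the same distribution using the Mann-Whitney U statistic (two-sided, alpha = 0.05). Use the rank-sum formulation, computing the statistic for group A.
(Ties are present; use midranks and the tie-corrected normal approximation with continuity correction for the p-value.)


Step 1: Combine and sort all 12 observations; assign midranks.
sorted (value, group): (6,X), (10,Y), (13,X), (13,Y), (16,Y), (17,X), (19,X), (20,X), (21,X), (23,Y), (26,X), (29,X)
ranks: 6->1, 10->2, 13->3.5, 13->3.5, 16->5, 17->6, 19->7, 20->8, 21->9, 23->10, 26->11, 29->12
Step 2: Rank sum for X: R1 = 1 + 3.5 + 6 + 7 + 8 + 9 + 11 + 12 = 57.5.
Step 3: U_X = R1 - n1(n1+1)/2 = 57.5 - 8*9/2 = 57.5 - 36 = 21.5.
       U_Y = n1*n2 - U_X = 32 - 21.5 = 10.5.
Step 4: Ties are present, so use the tie-corrected normal approximation (with continuity correction) for the p-value.
Step 5: p-value = 0.394938; compare to alpha = 0.05. fail to reject H0.

U_X = 21.5, p = 0.394938, fail to reject H0 at alpha = 0.05.


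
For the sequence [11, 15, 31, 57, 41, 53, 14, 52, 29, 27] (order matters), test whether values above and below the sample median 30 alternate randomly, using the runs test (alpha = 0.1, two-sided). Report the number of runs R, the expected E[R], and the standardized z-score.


Step 1: Compute median = 30; label A = above, B = below.
Labels in order: BBAAAABABB  (n_A = 5, n_B = 5)
Step 2: Count runs R = 5.
Step 3: Under H0 (random ordering), E[R] = 2*n_A*n_B/(n_A+n_B) + 1 = 2*5*5/10 + 1 = 6.0000.
        Var[R] = 2*n_A*n_B*(2*n_A*n_B - n_A - n_B) / ((n_A+n_B)^2 * (n_A+n_B-1)) = 2000/900 = 2.2222.
        SD[R] = 1.4907.
Step 4: Continuity-corrected z = (R + 0.5 - E[R]) / SD[R] = (5 + 0.5 - 6.0000) / 1.4907 = -0.3354.
Step 5: Two-sided p-value via normal approximation = 2*(1 - Phi(|z|)) = 0.737316.
Step 6: alpha = 0.1. fail to reject H0.

R = 5, z = -0.3354, p = 0.737316, fail to reject H0.


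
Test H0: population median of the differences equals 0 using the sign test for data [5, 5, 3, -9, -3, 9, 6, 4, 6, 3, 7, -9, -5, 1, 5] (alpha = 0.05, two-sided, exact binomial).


Step 1: Discard zero differences. Original n = 15; n_eff = number of nonzero differences = 15.
Nonzero differences (with sign): +5, +5, +3, -9, -3, +9, +6, +4, +6, +3, +7, -9, -5, +1, +5
Step 2: Count signs: positive = 11, negative = 4.
Step 3: Under H0: P(positive) = 0.5, so the number of positives S ~ Bin(15, 0.5).
Step 4: Two-sided exact p-value = sum of Bin(15,0.5) probabilities at or below the observed probability = 0.118469.
Step 5: alpha = 0.05. fail to reject H0.

n_eff = 15, pos = 11, neg = 4, p = 0.118469, fail to reject H0.


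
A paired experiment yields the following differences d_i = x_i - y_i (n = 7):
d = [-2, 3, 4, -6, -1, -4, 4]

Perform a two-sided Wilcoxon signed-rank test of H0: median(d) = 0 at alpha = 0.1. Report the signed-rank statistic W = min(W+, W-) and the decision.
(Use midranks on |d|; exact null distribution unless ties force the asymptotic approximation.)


Step 1: Drop any zero differences (none here) and take |d_i|.
|d| = [2, 3, 4, 6, 1, 4, 4]
Step 2: Midrank |d_i| (ties get averaged ranks).
ranks: |2|->2, |3|->3, |4|->5, |6|->7, |1|->1, |4|->5, |4|->5
Step 3: Attach original signs; sum ranks with positive sign and with negative sign.
W+ = 3 + 5 + 5 = 13
W- = 2 + 7 + 1 + 5 = 15
(Check: W+ + W- = 28 should equal n(n+1)/2 = 28.)
Step 4: Test statistic W = min(W+, W-) = 13.
Step 5: Ties in |d|, so use the tie-corrected normal approximation.
        E[W] = n(n+1)/4 = 7*8/4 = 14.
        Tie groups: |d|=4 (t=3); sum(t^3 - t) = 24.
        Var[W] = n(n+1)(2n+1)/24 - sum(t^3-t)/48 = 840/24 - 24/48 = 34.5.
        z = (W - E[W]) / sqrt(Var[W]) = (13 - 14) / 5.8737 = -0.1703.
        Two-sided p = 2*Phi(z) = 0.864813.
Step 6: alpha = 0.1. fail to reject H0.

W+ = 13, W- = 15, W = min = 13, p = 0.864813, fail to reject H0.


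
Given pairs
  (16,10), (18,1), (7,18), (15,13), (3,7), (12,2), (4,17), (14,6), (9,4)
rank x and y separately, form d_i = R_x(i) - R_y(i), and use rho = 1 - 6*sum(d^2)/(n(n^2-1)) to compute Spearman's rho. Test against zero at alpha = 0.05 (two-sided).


Step 1: Rank x and y separately (midranks; no ties here).
rank(x): 16->8, 18->9, 7->3, 15->7, 3->1, 12->5, 4->2, 14->6, 9->4
rank(y): 10->6, 1->1, 18->9, 13->7, 7->5, 2->2, 17->8, 6->4, 4->3
Step 2: d_i = R_x(i) - R_y(i); compute d_i^2.
  (8-6)^2=4, (9-1)^2=64, (3-9)^2=36, (7-7)^2=0, (1-5)^2=16, (5-2)^2=9, (2-8)^2=36, (6-4)^2=4, (4-3)^2=1
sum(d^2) = 170.
Step 3: rho = 1 - 6*170 / (9*(9^2 - 1)) = 1 - 1020/720 = -0.416667.
Step 4: Under H0, t = rho * sqrt((n-2)/(1-rho^2)) = -1.2127 ~ t(7).
Step 5: Two-sided p-value from the t-distribution with 7 df = 0.264586.
Step 6: alpha = 0.05. fail to reject H0.

rho = -0.4167, p = 0.264586, fail to reject H0 at alpha = 0.05.


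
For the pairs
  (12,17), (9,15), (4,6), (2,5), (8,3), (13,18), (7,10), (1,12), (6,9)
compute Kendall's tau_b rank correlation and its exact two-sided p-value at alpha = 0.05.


Step 1: Enumerate the 36 unordered pairs (i,j) with i<j and classify each by sign(x_j-x_i) * sign(y_j-y_i).
  (1,2):dx=-3,dy=-2->C; (1,3):dx=-8,dy=-11->C; (1,4):dx=-10,dy=-12->C; (1,5):dx=-4,dy=-14->C
  (1,6):dx=+1,dy=+1->C; (1,7):dx=-5,dy=-7->C; (1,8):dx=-11,dy=-5->C; (1,9):dx=-6,dy=-8->C
  (2,3):dx=-5,dy=-9->C; (2,4):dx=-7,dy=-10->C; (2,5):dx=-1,dy=-12->C; (2,6):dx=+4,dy=+3->C
  (2,7):dx=-2,dy=-5->C; (2,8):dx=-8,dy=-3->C; (2,9):dx=-3,dy=-6->C; (3,4):dx=-2,dy=-1->C
  (3,5):dx=+4,dy=-3->D; (3,6):dx=+9,dy=+12->C; (3,7):dx=+3,dy=+4->C; (3,8):dx=-3,dy=+6->D
  (3,9):dx=+2,dy=+3->C; (4,5):dx=+6,dy=-2->D; (4,6):dx=+11,dy=+13->C; (4,7):dx=+5,dy=+5->C
  (4,8):dx=-1,dy=+7->D; (4,9):dx=+4,dy=+4->C; (5,6):dx=+5,dy=+15->C; (5,7):dx=-1,dy=+7->D
  (5,8):dx=-7,dy=+9->D; (5,9):dx=-2,dy=+6->D; (6,7):dx=-6,dy=-8->C; (6,8):dx=-12,dy=-6->C
  (6,9):dx=-7,dy=-9->C; (7,8):dx=-6,dy=+2->D; (7,9):dx=-1,dy=-1->C; (8,9):dx=+5,dy=-3->D
Step 2: C = 27, D = 9, total pairs = 36.
Step 3: tau = (C - D)/(n(n-1)/2) = (27 - 9)/36 = 0.500000.
Step 4: Exact two-sided p-value (enumerate n! = 362880 permutations of y under H0): p = 0.075176.
Step 5: alpha = 0.05. fail to reject H0.

tau_b = 0.5000 (C=27, D=9), p = 0.075176, fail to reject H0.


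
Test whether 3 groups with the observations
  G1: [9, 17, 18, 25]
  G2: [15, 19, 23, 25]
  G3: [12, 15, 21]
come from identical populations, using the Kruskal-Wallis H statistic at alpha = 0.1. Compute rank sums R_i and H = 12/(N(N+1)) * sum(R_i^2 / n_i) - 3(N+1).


Step 1: Combine all N = 11 observations and assign midranks.
sorted (value, group, rank): (9,G1,1), (12,G3,2), (15,G2,3.5), (15,G3,3.5), (17,G1,5), (18,G1,6), (19,G2,7), (21,G3,8), (23,G2,9), (25,G1,10.5), (25,G2,10.5)
Step 2: Sum ranks within each group.
R_1 = 22.5 (n_1 = 4)
R_2 = 30 (n_2 = 4)
R_3 = 13.5 (n_3 = 3)
Step 3: H = 12/(N(N+1)) * sum(R_i^2/n_i) - 3(N+1)
     = 12/(11*12) * (22.5^2/4 + 30^2/4 + 13.5^2/3) - 3*12
     = 0.090909 * 412.312 - 36
     = 1.482955.
Step 4: Ties present; correction factor C = 1 - 12/(11^3 - 11) = 0.990909. Corrected H = 1.482955 / 0.990909 = 1.496560.
Step 5: Under H0, H ~ chi^2(2); p-value = 0.473180.
Step 6: alpha = 0.1. fail to reject H0.

H = 1.4966, df = 2, p = 0.473180, fail to reject H0.


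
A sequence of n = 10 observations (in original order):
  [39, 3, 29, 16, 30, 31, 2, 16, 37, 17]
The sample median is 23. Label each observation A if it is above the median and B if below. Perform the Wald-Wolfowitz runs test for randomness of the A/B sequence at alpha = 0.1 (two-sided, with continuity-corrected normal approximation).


Step 1: Compute median = 23; label A = above, B = below.
Labels in order: ABABAABBAB  (n_A = 5, n_B = 5)
Step 2: Count runs R = 8.
Step 3: Under H0 (random ordering), E[R] = 2*n_A*n_B/(n_A+n_B) + 1 = 2*5*5/10 + 1 = 6.0000.
        Var[R] = 2*n_A*n_B*(2*n_A*n_B - n_A - n_B) / ((n_A+n_B)^2 * (n_A+n_B-1)) = 2000/900 = 2.2222.
        SD[R] = 1.4907.
Step 4: Continuity-corrected z = (R - 0.5 - E[R]) / SD[R] = (8 - 0.5 - 6.0000) / 1.4907 = 1.0062.
Step 5: Two-sided p-value via normal approximation = 2*(1 - Phi(|z|)) = 0.314305.
Step 6: alpha = 0.1. fail to reject H0.

R = 8, z = 1.0062, p = 0.314305, fail to reject H0.


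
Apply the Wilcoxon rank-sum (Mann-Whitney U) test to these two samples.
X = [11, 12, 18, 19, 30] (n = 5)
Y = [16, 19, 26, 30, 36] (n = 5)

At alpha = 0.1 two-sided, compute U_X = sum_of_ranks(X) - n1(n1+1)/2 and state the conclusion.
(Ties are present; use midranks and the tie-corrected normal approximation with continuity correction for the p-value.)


Step 1: Combine and sort all 10 observations; assign midranks.
sorted (value, group): (11,X), (12,X), (16,Y), (18,X), (19,X), (19,Y), (26,Y), (30,X), (30,Y), (36,Y)
ranks: 11->1, 12->2, 16->3, 18->4, 19->5.5, 19->5.5, 26->7, 30->8.5, 30->8.5, 36->10
Step 2: Rank sum for X: R1 = 1 + 2 + 4 + 5.5 + 8.5 = 21.
Step 3: U_X = R1 - n1(n1+1)/2 = 21 - 5*6/2 = 21 - 15 = 6.
       U_Y = n1*n2 - U_X = 25 - 6 = 19.
Step 4: Ties are present, so use the tie-corrected normal approximation (with continuity correction) for the p-value.
Step 5: p-value = 0.207300; compare to alpha = 0.1. fail to reject H0.

U_X = 6, p = 0.207300, fail to reject H0 at alpha = 0.1.


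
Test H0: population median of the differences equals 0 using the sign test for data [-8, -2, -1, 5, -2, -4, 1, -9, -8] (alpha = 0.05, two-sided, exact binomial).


Step 1: Discard zero differences. Original n = 9; n_eff = number of nonzero differences = 9.
Nonzero differences (with sign): -8, -2, -1, +5, -2, -4, +1, -9, -8
Step 2: Count signs: positive = 2, negative = 7.
Step 3: Under H0: P(positive) = 0.5, so the number of positives S ~ Bin(9, 0.5).
Step 4: Two-sided exact p-value = sum of Bin(9,0.5) probabilities at or below the observed probability = 0.179688.
Step 5: alpha = 0.05. fail to reject H0.

n_eff = 9, pos = 2, neg = 7, p = 0.179688, fail to reject H0.


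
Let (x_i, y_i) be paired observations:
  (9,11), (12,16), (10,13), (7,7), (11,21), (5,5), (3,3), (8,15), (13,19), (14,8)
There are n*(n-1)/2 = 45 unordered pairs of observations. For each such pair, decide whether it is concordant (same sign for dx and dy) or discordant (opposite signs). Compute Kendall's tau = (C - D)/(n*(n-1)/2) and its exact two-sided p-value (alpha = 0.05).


Step 1: Enumerate the 45 unordered pairs (i,j) with i<j and classify each by sign(x_j-x_i) * sign(y_j-y_i).
  (1,2):dx=+3,dy=+5->C; (1,3):dx=+1,dy=+2->C; (1,4):dx=-2,dy=-4->C; (1,5):dx=+2,dy=+10->C
  (1,6):dx=-4,dy=-6->C; (1,7):dx=-6,dy=-8->C; (1,8):dx=-1,dy=+4->D; (1,9):dx=+4,dy=+8->C
  (1,10):dx=+5,dy=-3->D; (2,3):dx=-2,dy=-3->C; (2,4):dx=-5,dy=-9->C; (2,5):dx=-1,dy=+5->D
  (2,6):dx=-7,dy=-11->C; (2,7):dx=-9,dy=-13->C; (2,8):dx=-4,dy=-1->C; (2,9):dx=+1,dy=+3->C
  (2,10):dx=+2,dy=-8->D; (3,4):dx=-3,dy=-6->C; (3,5):dx=+1,dy=+8->C; (3,6):dx=-5,dy=-8->C
  (3,7):dx=-7,dy=-10->C; (3,8):dx=-2,dy=+2->D; (3,9):dx=+3,dy=+6->C; (3,10):dx=+4,dy=-5->D
  (4,5):dx=+4,dy=+14->C; (4,6):dx=-2,dy=-2->C; (4,7):dx=-4,dy=-4->C; (4,8):dx=+1,dy=+8->C
  (4,9):dx=+6,dy=+12->C; (4,10):dx=+7,dy=+1->C; (5,6):dx=-6,dy=-16->C; (5,7):dx=-8,dy=-18->C
  (5,8):dx=-3,dy=-6->C; (5,9):dx=+2,dy=-2->D; (5,10):dx=+3,dy=-13->D; (6,7):dx=-2,dy=-2->C
  (6,8):dx=+3,dy=+10->C; (6,9):dx=+8,dy=+14->C; (6,10):dx=+9,dy=+3->C; (7,8):dx=+5,dy=+12->C
  (7,9):dx=+10,dy=+16->C; (7,10):dx=+11,dy=+5->C; (8,9):dx=+5,dy=+4->C; (8,10):dx=+6,dy=-7->D
  (9,10):dx=+1,dy=-11->D
Step 2: C = 35, D = 10, total pairs = 45.
Step 3: tau = (C - D)/(n(n-1)/2) = (35 - 10)/45 = 0.555556.
Step 4: Exact two-sided p-value (enumerate n! = 3628800 permutations of y under H0): p = 0.028609.
Step 5: alpha = 0.05. reject H0.

tau_b = 0.5556 (C=35, D=10), p = 0.028609, reject H0.


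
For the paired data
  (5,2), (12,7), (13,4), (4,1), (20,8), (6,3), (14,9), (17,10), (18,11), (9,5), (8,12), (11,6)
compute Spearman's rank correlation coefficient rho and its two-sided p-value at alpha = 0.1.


Step 1: Rank x and y separately (midranks; no ties here).
rank(x): 5->2, 12->7, 13->8, 4->1, 20->12, 6->3, 14->9, 17->10, 18->11, 9->5, 8->4, 11->6
rank(y): 2->2, 7->7, 4->4, 1->1, 8->8, 3->3, 9->9, 10->10, 11->11, 5->5, 12->12, 6->6
Step 2: d_i = R_x(i) - R_y(i); compute d_i^2.
  (2-2)^2=0, (7-7)^2=0, (8-4)^2=16, (1-1)^2=0, (12-8)^2=16, (3-3)^2=0, (9-9)^2=0, (10-10)^2=0, (11-11)^2=0, (5-5)^2=0, (4-12)^2=64, (6-6)^2=0
sum(d^2) = 96.
Step 3: rho = 1 - 6*96 / (12*(12^2 - 1)) = 1 - 576/1716 = 0.664336.
Step 4: Under H0, t = rho * sqrt((n-2)/(1-rho^2)) = 2.8107 ~ t(10).
Step 5: Two-sided p-value from the t-distribution with 10 df = 0.018453.
Step 6: alpha = 0.1. reject H0.

rho = 0.6643, p = 0.018453, reject H0 at alpha = 0.1.


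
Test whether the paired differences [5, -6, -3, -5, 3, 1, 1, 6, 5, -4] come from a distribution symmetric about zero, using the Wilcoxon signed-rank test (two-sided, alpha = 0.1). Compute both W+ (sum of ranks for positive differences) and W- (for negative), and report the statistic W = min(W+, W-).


Step 1: Drop any zero differences (none here) and take |d_i|.
|d| = [5, 6, 3, 5, 3, 1, 1, 6, 5, 4]
Step 2: Midrank |d_i| (ties get averaged ranks).
ranks: |5|->7, |6|->9.5, |3|->3.5, |5|->7, |3|->3.5, |1|->1.5, |1|->1.5, |6|->9.5, |5|->7, |4|->5
Step 3: Attach original signs; sum ranks with positive sign and with negative sign.
W+ = 7 + 3.5 + 1.5 + 1.5 + 9.5 + 7 = 30
W- = 9.5 + 3.5 + 7 + 5 = 25
(Check: W+ + W- = 55 should equal n(n+1)/2 = 55.)
Step 4: Test statistic W = min(W+, W-) = 25.
Step 5: Ties in |d|, so use the tie-corrected normal approximation.
        E[W] = n(n+1)/4 = 10*11/4 = 27.5.
        Tie groups: |d|=1 (t=2), |d|=3 (t=2), |d|=5 (t=3), |d|=6 (t=2); sum(t^3 - t) = 42.
        Var[W] = n(n+1)(2n+1)/24 - sum(t^3-t)/48 = 2310/24 - 42/48 = 95.375.
        z = (W - E[W]) / sqrt(Var[W]) = (25 - 27.5) / 9.7660 = -0.2560.
        Two-sided p = 2*Phi(z) = 0.797959.
Step 6: alpha = 0.1. fail to reject H0.

W+ = 30, W- = 25, W = min = 25, p = 0.797959, fail to reject H0.


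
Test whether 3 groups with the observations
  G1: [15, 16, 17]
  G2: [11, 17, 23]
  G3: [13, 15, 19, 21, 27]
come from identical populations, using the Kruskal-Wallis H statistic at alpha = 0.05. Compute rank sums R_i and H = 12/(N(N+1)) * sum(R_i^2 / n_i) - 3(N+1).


Step 1: Combine all N = 11 observations and assign midranks.
sorted (value, group, rank): (11,G2,1), (13,G3,2), (15,G1,3.5), (15,G3,3.5), (16,G1,5), (17,G1,6.5), (17,G2,6.5), (19,G3,8), (21,G3,9), (23,G2,10), (27,G3,11)
Step 2: Sum ranks within each group.
R_1 = 15 (n_1 = 3)
R_2 = 17.5 (n_2 = 3)
R_3 = 33.5 (n_3 = 5)
Step 3: H = 12/(N(N+1)) * sum(R_i^2/n_i) - 3(N+1)
     = 12/(11*12) * (15^2/3 + 17.5^2/3 + 33.5^2/5) - 3*12
     = 0.090909 * 401.533 - 36
     = 0.503030.
Step 4: Ties present; correction factor C = 1 - 12/(11^3 - 11) = 0.990909. Corrected H = 0.503030 / 0.990909 = 0.507645.
Step 5: Under H0, H ~ chi^2(2); p-value = 0.775829.
Step 6: alpha = 0.05. fail to reject H0.

H = 0.5076, df = 2, p = 0.775829, fail to reject H0.


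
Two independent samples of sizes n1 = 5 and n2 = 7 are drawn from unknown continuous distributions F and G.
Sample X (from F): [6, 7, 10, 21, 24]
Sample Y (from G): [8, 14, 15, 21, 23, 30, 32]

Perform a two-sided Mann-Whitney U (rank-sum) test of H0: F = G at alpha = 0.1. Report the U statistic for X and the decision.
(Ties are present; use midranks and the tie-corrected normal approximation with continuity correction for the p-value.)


Step 1: Combine and sort all 12 observations; assign midranks.
sorted (value, group): (6,X), (7,X), (8,Y), (10,X), (14,Y), (15,Y), (21,X), (21,Y), (23,Y), (24,X), (30,Y), (32,Y)
ranks: 6->1, 7->2, 8->3, 10->4, 14->5, 15->6, 21->7.5, 21->7.5, 23->9, 24->10, 30->11, 32->12
Step 2: Rank sum for X: R1 = 1 + 2 + 4 + 7.5 + 10 = 24.5.
Step 3: U_X = R1 - n1(n1+1)/2 = 24.5 - 5*6/2 = 24.5 - 15 = 9.5.
       U_Y = n1*n2 - U_X = 35 - 9.5 = 25.5.
Step 4: Ties are present, so use the tie-corrected normal approximation (with continuity correction) for the p-value.
Step 5: p-value = 0.222415; compare to alpha = 0.1. fail to reject H0.

U_X = 9.5, p = 0.222415, fail to reject H0 at alpha = 0.1.


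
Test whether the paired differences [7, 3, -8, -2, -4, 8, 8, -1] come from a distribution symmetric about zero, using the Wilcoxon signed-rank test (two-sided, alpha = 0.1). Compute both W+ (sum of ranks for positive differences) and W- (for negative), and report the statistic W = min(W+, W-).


Step 1: Drop any zero differences (none here) and take |d_i|.
|d| = [7, 3, 8, 2, 4, 8, 8, 1]
Step 2: Midrank |d_i| (ties get averaged ranks).
ranks: |7|->5, |3|->3, |8|->7, |2|->2, |4|->4, |8|->7, |8|->7, |1|->1
Step 3: Attach original signs; sum ranks with positive sign and with negative sign.
W+ = 5 + 3 + 7 + 7 = 22
W- = 7 + 2 + 4 + 1 = 14
(Check: W+ + W- = 36 should equal n(n+1)/2 = 36.)
Step 4: Test statistic W = min(W+, W-) = 14.
Step 5: Ties in |d|, so use the tie-corrected normal approximation.
        E[W] = n(n+1)/4 = 8*9/4 = 18.
        Tie groups: |d|=8 (t=3); sum(t^3 - t) = 24.
        Var[W] = n(n+1)(2n+1)/24 - sum(t^3-t)/48 = 1224/24 - 24/48 = 50.5.
        z = (W - E[W]) / sqrt(Var[W]) = (14 - 18) / 7.1063 = -0.5629.
        Two-sided p = 2*Phi(z) = 0.573518.
Step 6: alpha = 0.1. fail to reject H0.

W+ = 22, W- = 14, W = min = 14, p = 0.573518, fail to reject H0.


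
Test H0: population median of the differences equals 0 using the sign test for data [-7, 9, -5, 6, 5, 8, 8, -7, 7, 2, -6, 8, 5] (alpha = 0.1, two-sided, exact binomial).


Step 1: Discard zero differences. Original n = 13; n_eff = number of nonzero differences = 13.
Nonzero differences (with sign): -7, +9, -5, +6, +5, +8, +8, -7, +7, +2, -6, +8, +5
Step 2: Count signs: positive = 9, negative = 4.
Step 3: Under H0: P(positive) = 0.5, so the number of positives S ~ Bin(13, 0.5).
Step 4: Two-sided exact p-value = sum of Bin(13,0.5) probabilities at or below the observed probability = 0.266846.
Step 5: alpha = 0.1. fail to reject H0.

n_eff = 13, pos = 9, neg = 4, p = 0.266846, fail to reject H0.


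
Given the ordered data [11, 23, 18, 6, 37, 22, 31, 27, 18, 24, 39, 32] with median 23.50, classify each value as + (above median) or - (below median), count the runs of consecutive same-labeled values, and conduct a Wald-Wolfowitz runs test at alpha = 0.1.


Step 1: Compute median = 23.50; label A = above, B = below.
Labels in order: BBBBABAABAAA  (n_A = 6, n_B = 6)
Step 2: Count runs R = 6.
Step 3: Under H0 (random ordering), E[R] = 2*n_A*n_B/(n_A+n_B) + 1 = 2*6*6/12 + 1 = 7.0000.
        Var[R] = 2*n_A*n_B*(2*n_A*n_B - n_A - n_B) / ((n_A+n_B)^2 * (n_A+n_B-1)) = 4320/1584 = 2.7273.
        SD[R] = 1.6514.
Step 4: Continuity-corrected z = (R + 0.5 - E[R]) / SD[R] = (6 + 0.5 - 7.0000) / 1.6514 = -0.3028.
Step 5: Two-sided p-value via normal approximation = 2*(1 - Phi(|z|)) = 0.762069.
Step 6: alpha = 0.1. fail to reject H0.

R = 6, z = -0.3028, p = 0.762069, fail to reject H0.


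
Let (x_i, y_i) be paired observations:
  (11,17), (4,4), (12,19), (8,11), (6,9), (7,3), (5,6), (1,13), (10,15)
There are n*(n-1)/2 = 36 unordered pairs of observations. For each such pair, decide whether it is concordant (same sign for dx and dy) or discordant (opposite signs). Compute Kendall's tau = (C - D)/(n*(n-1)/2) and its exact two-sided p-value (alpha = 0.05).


Step 1: Enumerate the 36 unordered pairs (i,j) with i<j and classify each by sign(x_j-x_i) * sign(y_j-y_i).
  (1,2):dx=-7,dy=-13->C; (1,3):dx=+1,dy=+2->C; (1,4):dx=-3,dy=-6->C; (1,5):dx=-5,dy=-8->C
  (1,6):dx=-4,dy=-14->C; (1,7):dx=-6,dy=-11->C; (1,8):dx=-10,dy=-4->C; (1,9):dx=-1,dy=-2->C
  (2,3):dx=+8,dy=+15->C; (2,4):dx=+4,dy=+7->C; (2,5):dx=+2,dy=+5->C; (2,6):dx=+3,dy=-1->D
  (2,7):dx=+1,dy=+2->C; (2,8):dx=-3,dy=+9->D; (2,9):dx=+6,dy=+11->C; (3,4):dx=-4,dy=-8->C
  (3,5):dx=-6,dy=-10->C; (3,6):dx=-5,dy=-16->C; (3,7):dx=-7,dy=-13->C; (3,8):dx=-11,dy=-6->C
  (3,9):dx=-2,dy=-4->C; (4,5):dx=-2,dy=-2->C; (4,6):dx=-1,dy=-8->C; (4,7):dx=-3,dy=-5->C
  (4,8):dx=-7,dy=+2->D; (4,9):dx=+2,dy=+4->C; (5,6):dx=+1,dy=-6->D; (5,7):dx=-1,dy=-3->C
  (5,8):dx=-5,dy=+4->D; (5,9):dx=+4,dy=+6->C; (6,7):dx=-2,dy=+3->D; (6,8):dx=-6,dy=+10->D
  (6,9):dx=+3,dy=+12->C; (7,8):dx=-4,dy=+7->D; (7,9):dx=+5,dy=+9->C; (8,9):dx=+9,dy=+2->C
Step 2: C = 28, D = 8, total pairs = 36.
Step 3: tau = (C - D)/(n(n-1)/2) = (28 - 8)/36 = 0.555556.
Step 4: Exact two-sided p-value (enumerate n! = 362880 permutations of y under H0): p = 0.044615.
Step 5: alpha = 0.05. reject H0.

tau_b = 0.5556 (C=28, D=8), p = 0.044615, reject H0.


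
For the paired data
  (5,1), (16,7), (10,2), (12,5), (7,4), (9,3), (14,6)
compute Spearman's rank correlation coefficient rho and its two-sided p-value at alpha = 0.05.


Step 1: Rank x and y separately (midranks; no ties here).
rank(x): 5->1, 16->7, 10->4, 12->5, 7->2, 9->3, 14->6
rank(y): 1->1, 7->7, 2->2, 5->5, 4->4, 3->3, 6->6
Step 2: d_i = R_x(i) - R_y(i); compute d_i^2.
  (1-1)^2=0, (7-7)^2=0, (4-2)^2=4, (5-5)^2=0, (2-4)^2=4, (3-3)^2=0, (6-6)^2=0
sum(d^2) = 8.
Step 3: rho = 1 - 6*8 / (7*(7^2 - 1)) = 1 - 48/336 = 0.857143.
Step 4: Under H0, t = rho * sqrt((n-2)/(1-rho^2)) = 3.7210 ~ t(5).
Step 5: Two-sided p-value from the t-distribution with 5 df = 0.013697.
Step 6: alpha = 0.05. reject H0.

rho = 0.8571, p = 0.013697, reject H0 at alpha = 0.05.


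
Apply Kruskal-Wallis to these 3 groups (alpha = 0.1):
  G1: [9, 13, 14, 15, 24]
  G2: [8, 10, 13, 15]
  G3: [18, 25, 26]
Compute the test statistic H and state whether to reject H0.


Step 1: Combine all N = 12 observations and assign midranks.
sorted (value, group, rank): (8,G2,1), (9,G1,2), (10,G2,3), (13,G1,4.5), (13,G2,4.5), (14,G1,6), (15,G1,7.5), (15,G2,7.5), (18,G3,9), (24,G1,10), (25,G3,11), (26,G3,12)
Step 2: Sum ranks within each group.
R_1 = 30 (n_1 = 5)
R_2 = 16 (n_2 = 4)
R_3 = 32 (n_3 = 3)
Step 3: H = 12/(N(N+1)) * sum(R_i^2/n_i) - 3(N+1)
     = 12/(12*13) * (30^2/5 + 16^2/4 + 32^2/3) - 3*13
     = 0.076923 * 585.333 - 39
     = 6.025641.
Step 4: Ties present; correction factor C = 1 - 12/(12^3 - 12) = 0.993007. Corrected H = 6.025641 / 0.993007 = 6.068075.
Step 5: Under H0, H ~ chi^2(2); p-value = 0.048121.
Step 6: alpha = 0.1. reject H0.

H = 6.0681, df = 2, p = 0.048121, reject H0.


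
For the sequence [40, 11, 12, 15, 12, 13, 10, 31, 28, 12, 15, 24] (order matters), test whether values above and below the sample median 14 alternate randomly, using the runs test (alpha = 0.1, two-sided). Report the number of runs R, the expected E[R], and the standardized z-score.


Step 1: Compute median = 14; label A = above, B = below.
Labels in order: ABBABBBAABAA  (n_A = 6, n_B = 6)
Step 2: Count runs R = 7.
Step 3: Under H0 (random ordering), E[R] = 2*n_A*n_B/(n_A+n_B) + 1 = 2*6*6/12 + 1 = 7.0000.
        Var[R] = 2*n_A*n_B*(2*n_A*n_B - n_A - n_B) / ((n_A+n_B)^2 * (n_A+n_B-1)) = 4320/1584 = 2.7273.
        SD[R] = 1.6514.
Step 4: R = E[R], so z = 0 with no continuity correction.
Step 5: Two-sided p-value via normal approximation = 2*(1 - Phi(|z|)) = 1.000000.
Step 6: alpha = 0.1. fail to reject H0.

R = 7, z = 0.0000, p = 1.000000, fail to reject H0.


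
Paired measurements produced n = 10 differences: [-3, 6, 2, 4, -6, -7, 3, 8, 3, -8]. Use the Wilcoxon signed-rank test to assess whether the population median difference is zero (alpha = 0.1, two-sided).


Step 1: Drop any zero differences (none here) and take |d_i|.
|d| = [3, 6, 2, 4, 6, 7, 3, 8, 3, 8]
Step 2: Midrank |d_i| (ties get averaged ranks).
ranks: |3|->3, |6|->6.5, |2|->1, |4|->5, |6|->6.5, |7|->8, |3|->3, |8|->9.5, |3|->3, |8|->9.5
Step 3: Attach original signs; sum ranks with positive sign and with negative sign.
W+ = 6.5 + 1 + 5 + 3 + 9.5 + 3 = 28
W- = 3 + 6.5 + 8 + 9.5 = 27
(Check: W+ + W- = 55 should equal n(n+1)/2 = 55.)
Step 4: Test statistic W = min(W+, W-) = 27.
Step 5: Ties in |d|, so use the tie-corrected normal approximation.
        E[W] = n(n+1)/4 = 10*11/4 = 27.5.
        Tie groups: |d|=3 (t=3), |d|=6 (t=2), |d|=8 (t=2); sum(t^3 - t) = 36.
        Var[W] = n(n+1)(2n+1)/24 - sum(t^3-t)/48 = 2310/24 - 36/48 = 95.5.
        z = (W - E[W]) / sqrt(Var[W]) = (27 - 27.5) / 9.7724 = -0.0512.
        Two-sided p = 2*Phi(z) = 0.959194.
Step 6: alpha = 0.1. fail to reject H0.

W+ = 28, W- = 27, W = min = 27, p = 0.959194, fail to reject H0.


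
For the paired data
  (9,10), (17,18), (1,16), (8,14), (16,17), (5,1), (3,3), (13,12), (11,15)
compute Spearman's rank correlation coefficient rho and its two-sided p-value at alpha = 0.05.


Step 1: Rank x and y separately (midranks; no ties here).
rank(x): 9->5, 17->9, 1->1, 8->4, 16->8, 5->3, 3->2, 13->7, 11->6
rank(y): 10->3, 18->9, 16->7, 14->5, 17->8, 1->1, 3->2, 12->4, 15->6
Step 2: d_i = R_x(i) - R_y(i); compute d_i^2.
  (5-3)^2=4, (9-9)^2=0, (1-7)^2=36, (4-5)^2=1, (8-8)^2=0, (3-1)^2=4, (2-2)^2=0, (7-4)^2=9, (6-6)^2=0
sum(d^2) = 54.
Step 3: rho = 1 - 6*54 / (9*(9^2 - 1)) = 1 - 324/720 = 0.550000.
Step 4: Under H0, t = rho * sqrt((n-2)/(1-rho^2)) = 1.7424 ~ t(7).
Step 5: Two-sided p-value from the t-distribution with 7 df = 0.124977.
Step 6: alpha = 0.05. fail to reject H0.

rho = 0.5500, p = 0.124977, fail to reject H0 at alpha = 0.05.


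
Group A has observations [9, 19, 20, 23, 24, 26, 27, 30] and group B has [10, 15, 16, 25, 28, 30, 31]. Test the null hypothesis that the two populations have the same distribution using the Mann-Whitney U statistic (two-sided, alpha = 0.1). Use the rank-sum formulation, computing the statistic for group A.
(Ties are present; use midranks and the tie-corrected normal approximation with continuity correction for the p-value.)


Step 1: Combine and sort all 15 observations; assign midranks.
sorted (value, group): (9,X), (10,Y), (15,Y), (16,Y), (19,X), (20,X), (23,X), (24,X), (25,Y), (26,X), (27,X), (28,Y), (30,X), (30,Y), (31,Y)
ranks: 9->1, 10->2, 15->3, 16->4, 19->5, 20->6, 23->7, 24->8, 25->9, 26->10, 27->11, 28->12, 30->13.5, 30->13.5, 31->15
Step 2: Rank sum for X: R1 = 1 + 5 + 6 + 7 + 8 + 10 + 11 + 13.5 = 61.5.
Step 3: U_X = R1 - n1(n1+1)/2 = 61.5 - 8*9/2 = 61.5 - 36 = 25.5.
       U_Y = n1*n2 - U_X = 56 - 25.5 = 30.5.
Step 4: Ties are present, so use the tie-corrected normal approximation (with continuity correction) for the p-value.
Step 5: p-value = 0.816801; compare to alpha = 0.1. fail to reject H0.

U_X = 25.5, p = 0.816801, fail to reject H0 at alpha = 0.1.


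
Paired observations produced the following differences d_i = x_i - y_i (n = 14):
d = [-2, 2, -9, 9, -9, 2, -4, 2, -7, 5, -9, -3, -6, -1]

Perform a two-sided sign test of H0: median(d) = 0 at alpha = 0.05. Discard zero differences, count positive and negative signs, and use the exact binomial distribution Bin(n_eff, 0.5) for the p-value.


Step 1: Discard zero differences. Original n = 14; n_eff = number of nonzero differences = 14.
Nonzero differences (with sign): -2, +2, -9, +9, -9, +2, -4, +2, -7, +5, -9, -3, -6, -1
Step 2: Count signs: positive = 5, negative = 9.
Step 3: Under H0: P(positive) = 0.5, so the number of positives S ~ Bin(14, 0.5).
Step 4: Two-sided exact p-value = sum of Bin(14,0.5) probabilities at or below the observed probability = 0.423950.
Step 5: alpha = 0.05. fail to reject H0.

n_eff = 14, pos = 5, neg = 9, p = 0.423950, fail to reject H0.


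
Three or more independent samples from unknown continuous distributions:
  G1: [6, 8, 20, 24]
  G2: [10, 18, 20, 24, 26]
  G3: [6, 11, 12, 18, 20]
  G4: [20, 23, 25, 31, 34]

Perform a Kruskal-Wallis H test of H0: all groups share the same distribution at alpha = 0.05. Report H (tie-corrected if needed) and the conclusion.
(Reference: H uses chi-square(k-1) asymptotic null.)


Step 1: Combine all N = 19 observations and assign midranks.
sorted (value, group, rank): (6,G1,1.5), (6,G3,1.5), (8,G1,3), (10,G2,4), (11,G3,5), (12,G3,6), (18,G2,7.5), (18,G3,7.5), (20,G1,10.5), (20,G2,10.5), (20,G3,10.5), (20,G4,10.5), (23,G4,13), (24,G1,14.5), (24,G2,14.5), (25,G4,16), (26,G2,17), (31,G4,18), (34,G4,19)
Step 2: Sum ranks within each group.
R_1 = 29.5 (n_1 = 4)
R_2 = 53.5 (n_2 = 5)
R_3 = 30.5 (n_3 = 5)
R_4 = 76.5 (n_4 = 5)
Step 3: H = 12/(N(N+1)) * sum(R_i^2/n_i) - 3(N+1)
     = 12/(19*20) * (29.5^2/4 + 53.5^2/5 + 30.5^2/5 + 76.5^2/5) - 3*20
     = 0.031579 * 2146.51 - 60
     = 7.784605.
Step 4: Ties present; correction factor C = 1 - 78/(19^3 - 19) = 0.988596. Corrected H = 7.784605 / 0.988596 = 7.874401.
Step 5: Under H0, H ~ chi^2(3); p-value = 0.048680.
Step 6: alpha = 0.05. reject H0.

H = 7.8744, df = 3, p = 0.048680, reject H0.
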